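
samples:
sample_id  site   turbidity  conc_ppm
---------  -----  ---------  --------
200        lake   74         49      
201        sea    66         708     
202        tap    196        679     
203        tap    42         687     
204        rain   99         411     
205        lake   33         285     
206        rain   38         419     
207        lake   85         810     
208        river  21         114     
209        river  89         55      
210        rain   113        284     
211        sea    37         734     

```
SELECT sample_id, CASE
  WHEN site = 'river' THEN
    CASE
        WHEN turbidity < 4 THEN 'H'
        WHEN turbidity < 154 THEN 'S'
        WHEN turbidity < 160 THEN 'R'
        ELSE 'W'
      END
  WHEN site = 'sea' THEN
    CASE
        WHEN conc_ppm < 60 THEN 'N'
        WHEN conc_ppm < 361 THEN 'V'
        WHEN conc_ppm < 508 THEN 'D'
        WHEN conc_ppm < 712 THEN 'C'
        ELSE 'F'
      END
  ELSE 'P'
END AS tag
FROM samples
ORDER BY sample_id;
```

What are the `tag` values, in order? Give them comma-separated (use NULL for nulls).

sample_id=200: site='lake' → outer ELSE → P
sample_id=201: site='sea' → inner[conc_ppm < 712] → C
sample_id=202: site='tap' → outer ELSE → P
sample_id=203: site='tap' → outer ELSE → P
sample_id=204: site='rain' → outer ELSE → P
sample_id=205: site='lake' → outer ELSE → P
sample_id=206: site='rain' → outer ELSE → P
sample_id=207: site='lake' → outer ELSE → P
sample_id=208: site='river' → inner[turbidity < 154] → S
sample_id=209: site='river' → inner[turbidity < 154] → S
sample_id=210: site='rain' → outer ELSE → P
sample_id=211: site='sea' → inner[ELSE] → F

P, C, P, P, P, P, P, P, S, S, P, F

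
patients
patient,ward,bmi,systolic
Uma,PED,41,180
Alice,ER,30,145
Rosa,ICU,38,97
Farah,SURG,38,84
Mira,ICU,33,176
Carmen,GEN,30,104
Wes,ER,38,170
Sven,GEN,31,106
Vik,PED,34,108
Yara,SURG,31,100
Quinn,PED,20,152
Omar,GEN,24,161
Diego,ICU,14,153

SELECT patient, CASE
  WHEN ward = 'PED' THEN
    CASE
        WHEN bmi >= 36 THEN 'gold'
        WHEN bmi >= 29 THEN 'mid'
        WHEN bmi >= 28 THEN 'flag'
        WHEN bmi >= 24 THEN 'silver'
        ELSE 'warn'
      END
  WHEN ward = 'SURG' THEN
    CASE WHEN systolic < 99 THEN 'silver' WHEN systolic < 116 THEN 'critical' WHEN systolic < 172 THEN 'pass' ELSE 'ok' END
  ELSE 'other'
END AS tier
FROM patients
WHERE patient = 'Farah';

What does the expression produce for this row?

patient = Farah: ward=SURG, bmi=38, systolic=84.
ward='SURG' → inner[systolic < 99] → silver

silver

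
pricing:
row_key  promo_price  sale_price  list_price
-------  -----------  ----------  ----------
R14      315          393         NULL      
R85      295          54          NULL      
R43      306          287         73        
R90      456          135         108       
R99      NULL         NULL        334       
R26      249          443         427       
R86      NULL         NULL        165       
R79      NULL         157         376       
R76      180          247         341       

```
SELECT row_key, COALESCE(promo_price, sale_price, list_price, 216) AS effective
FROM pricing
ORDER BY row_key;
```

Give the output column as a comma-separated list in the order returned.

row_key=R14: promo_price=315 → 315
row_key=R26: promo_price=249 → 249
row_key=R43: promo_price=306 → 306
row_key=R76: promo_price=180 → 180
row_key=R79: promo_price=NULL, sale_price=157 → 157
row_key=R85: promo_price=295 → 295
row_key=R86: promo_price=NULL, sale_price=NULL, list_price=165 → 165
row_key=R90: promo_price=456 → 456
row_key=R99: promo_price=NULL, sale_price=NULL, list_price=334 → 334

315, 249, 306, 180, 157, 295, 165, 456, 334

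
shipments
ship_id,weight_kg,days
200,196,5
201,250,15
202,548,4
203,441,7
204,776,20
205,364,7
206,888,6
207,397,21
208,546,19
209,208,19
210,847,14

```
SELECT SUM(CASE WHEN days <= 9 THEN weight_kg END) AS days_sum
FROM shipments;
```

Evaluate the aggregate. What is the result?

ship_id=200: ✓ → 196
ship_id=201: ✗
ship_id=202: ✓ → 548
ship_id=203: ✓ → 441
ship_id=204: ✗
ship_id=205: ✓ → 364
ship_id=206: ✓ → 888
ship_id=207: ✗
ship_id=208: ✗
ship_id=209: ✗
ship_id=210: ✗
days_sum = 196 + 548 + 441 + 364 + 888 = 2437

2437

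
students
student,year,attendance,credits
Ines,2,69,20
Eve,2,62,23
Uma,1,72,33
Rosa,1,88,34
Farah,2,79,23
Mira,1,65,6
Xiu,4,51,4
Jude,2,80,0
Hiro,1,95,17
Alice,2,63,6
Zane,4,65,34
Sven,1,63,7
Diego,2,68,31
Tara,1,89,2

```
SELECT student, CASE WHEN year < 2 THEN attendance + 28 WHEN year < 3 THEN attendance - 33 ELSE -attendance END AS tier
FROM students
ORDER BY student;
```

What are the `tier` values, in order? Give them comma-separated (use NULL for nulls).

student=Alice: year < 3 → 30
student=Diego: year < 3 → 35
student=Eve: year < 3 → 29
student=Farah: year < 3 → 46
student=Hiro: year < 2 → 123
student=Ines: year < 3 → 36
student=Jude: year < 3 → 47
student=Mira: year < 2 → 93
student=Rosa: year < 2 → 116
student=Sven: year < 2 → 91
student=Tara: year < 2 → 117
student=Uma: year < 2 → 100
student=Xiu: ELSE → -51
student=Zane: ELSE → -65

30, 35, 29, 46, 123, 36, 47, 93, 116, 91, 117, 100, -51, -65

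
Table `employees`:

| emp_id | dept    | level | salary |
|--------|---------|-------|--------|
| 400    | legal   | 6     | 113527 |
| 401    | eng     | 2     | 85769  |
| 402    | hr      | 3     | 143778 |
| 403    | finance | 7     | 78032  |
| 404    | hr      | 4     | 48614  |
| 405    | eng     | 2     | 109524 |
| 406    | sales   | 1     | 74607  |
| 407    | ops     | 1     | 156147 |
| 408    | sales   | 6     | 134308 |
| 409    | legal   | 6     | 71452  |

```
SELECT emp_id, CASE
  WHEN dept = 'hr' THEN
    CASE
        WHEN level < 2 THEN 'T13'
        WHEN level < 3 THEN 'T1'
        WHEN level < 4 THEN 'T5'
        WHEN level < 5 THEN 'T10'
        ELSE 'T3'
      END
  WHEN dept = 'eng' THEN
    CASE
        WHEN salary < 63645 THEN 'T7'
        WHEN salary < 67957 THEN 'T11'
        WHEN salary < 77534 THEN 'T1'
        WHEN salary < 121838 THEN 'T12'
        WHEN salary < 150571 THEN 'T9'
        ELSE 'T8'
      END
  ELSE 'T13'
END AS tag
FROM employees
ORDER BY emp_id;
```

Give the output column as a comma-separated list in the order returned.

T13, T12, T5, T13, T10, T12, T13, T13, T13, T13

emp_id=400: dept='legal' → outer ELSE → T13
emp_id=401: dept='eng' → inner[salary < 121838] → T12
emp_id=402: dept='hr' → inner[level < 4] → T5
emp_id=403: dept='finance' → outer ELSE → T13
emp_id=404: dept='hr' → inner[level < 5] → T10
emp_id=405: dept='eng' → inner[salary < 121838] → T12
emp_id=406: dept='sales' → outer ELSE → T13
emp_id=407: dept='ops' → outer ELSE → T13
emp_id=408: dept='sales' → outer ELSE → T13
emp_id=409: dept='legal' → outer ELSE → T13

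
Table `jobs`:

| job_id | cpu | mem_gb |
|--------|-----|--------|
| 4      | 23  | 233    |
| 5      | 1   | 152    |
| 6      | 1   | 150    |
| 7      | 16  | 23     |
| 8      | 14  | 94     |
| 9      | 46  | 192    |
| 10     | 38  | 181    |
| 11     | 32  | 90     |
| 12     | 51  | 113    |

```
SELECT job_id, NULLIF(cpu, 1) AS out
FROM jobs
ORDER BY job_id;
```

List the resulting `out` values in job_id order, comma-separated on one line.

23, NULL, NULL, 16, 14, 46, 38, 32, 51

job_id=4: cpu=23 vs 1: differ → 23
job_id=5: cpu=1 vs 1: equal → NULL
job_id=6: cpu=1 vs 1: equal → NULL
job_id=7: cpu=16 vs 1: differ → 16
job_id=8: cpu=14 vs 1: differ → 14
job_id=9: cpu=46 vs 1: differ → 46
job_id=10: cpu=38 vs 1: differ → 38
job_id=11: cpu=32 vs 1: differ → 32
job_id=12: cpu=51 vs 1: differ → 51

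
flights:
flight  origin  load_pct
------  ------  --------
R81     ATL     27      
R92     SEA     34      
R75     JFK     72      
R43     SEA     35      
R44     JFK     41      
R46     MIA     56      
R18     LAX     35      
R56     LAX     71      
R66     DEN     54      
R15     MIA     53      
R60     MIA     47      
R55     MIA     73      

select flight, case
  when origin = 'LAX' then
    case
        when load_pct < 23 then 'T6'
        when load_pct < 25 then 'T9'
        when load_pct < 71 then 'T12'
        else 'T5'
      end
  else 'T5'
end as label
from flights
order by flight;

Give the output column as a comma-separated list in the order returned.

flight=R15: origin='MIA' → outer ELSE → T5
flight=R18: origin='LAX' → inner[load_pct < 71] → T12
flight=R43: origin='SEA' → outer ELSE → T5
flight=R44: origin='JFK' → outer ELSE → T5
flight=R46: origin='MIA' → outer ELSE → T5
flight=R55: origin='MIA' → outer ELSE → T5
flight=R56: origin='LAX' → inner[ELSE] → T5
flight=R60: origin='MIA' → outer ELSE → T5
flight=R66: origin='DEN' → outer ELSE → T5
flight=R75: origin='JFK' → outer ELSE → T5
flight=R81: origin='ATL' → outer ELSE → T5
flight=R92: origin='SEA' → outer ELSE → T5

T5, T12, T5, T5, T5, T5, T5, T5, T5, T5, T5, T5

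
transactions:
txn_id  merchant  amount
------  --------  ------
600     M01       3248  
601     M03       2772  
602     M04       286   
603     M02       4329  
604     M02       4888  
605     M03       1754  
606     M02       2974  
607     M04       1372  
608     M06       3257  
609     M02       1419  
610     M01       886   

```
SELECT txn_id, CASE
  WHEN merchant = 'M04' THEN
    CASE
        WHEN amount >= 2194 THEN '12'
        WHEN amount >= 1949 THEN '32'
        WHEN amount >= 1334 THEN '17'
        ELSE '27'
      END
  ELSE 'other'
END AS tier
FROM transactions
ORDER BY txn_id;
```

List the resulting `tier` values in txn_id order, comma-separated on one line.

txn_id=600: merchant='M01' → outer ELSE → other
txn_id=601: merchant='M03' → outer ELSE → other
txn_id=602: merchant='M04' → inner[ELSE] → 27
txn_id=603: merchant='M02' → outer ELSE → other
txn_id=604: merchant='M02' → outer ELSE → other
txn_id=605: merchant='M03' → outer ELSE → other
txn_id=606: merchant='M02' → outer ELSE → other
txn_id=607: merchant='M04' → inner[amount >= 1334] → 17
txn_id=608: merchant='M06' → outer ELSE → other
txn_id=609: merchant='M02' → outer ELSE → other
txn_id=610: merchant='M01' → outer ELSE → other

other, other, 27, other, other, other, other, 17, other, other, other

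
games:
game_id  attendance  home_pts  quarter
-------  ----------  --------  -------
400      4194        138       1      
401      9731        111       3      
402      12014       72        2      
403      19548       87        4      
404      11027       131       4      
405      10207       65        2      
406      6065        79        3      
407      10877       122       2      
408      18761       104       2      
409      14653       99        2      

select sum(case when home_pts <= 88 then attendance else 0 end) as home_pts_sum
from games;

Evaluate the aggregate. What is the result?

game_id=400: ✗
game_id=401: ✗
game_id=402: ✓ → 12014
game_id=403: ✓ → 19548
game_id=404: ✗
game_id=405: ✓ → 10207
game_id=406: ✓ → 6065
game_id=407: ✗
game_id=408: ✗
game_id=409: ✗
home_pts_sum = 12014 + 19548 + 10207 + 6065 = 47834

47834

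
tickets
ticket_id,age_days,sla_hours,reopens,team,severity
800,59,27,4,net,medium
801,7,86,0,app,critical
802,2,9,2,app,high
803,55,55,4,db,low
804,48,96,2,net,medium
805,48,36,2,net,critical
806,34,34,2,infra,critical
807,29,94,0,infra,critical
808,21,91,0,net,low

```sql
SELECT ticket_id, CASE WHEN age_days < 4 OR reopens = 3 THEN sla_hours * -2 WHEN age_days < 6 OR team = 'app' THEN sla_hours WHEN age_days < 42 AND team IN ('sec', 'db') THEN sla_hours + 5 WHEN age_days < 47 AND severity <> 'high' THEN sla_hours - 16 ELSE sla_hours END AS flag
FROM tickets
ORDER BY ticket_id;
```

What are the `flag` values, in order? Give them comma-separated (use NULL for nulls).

27, 86, -18, 55, 96, 36, 18, 78, 75

ticket_id=800: ELSE → 27
ticket_id=801: age_days < 6 OR team = 'app' → 86
ticket_id=802: age_days < 4 OR reopens = 3 → -18
ticket_id=803: ELSE → 55
ticket_id=804: ELSE → 96
ticket_id=805: ELSE → 36
ticket_id=806: age_days < 47 AND severity <> 'high' → 18
ticket_id=807: age_days < 47 AND severity <> 'high' → 78
ticket_id=808: age_days < 47 AND severity <> 'high' → 75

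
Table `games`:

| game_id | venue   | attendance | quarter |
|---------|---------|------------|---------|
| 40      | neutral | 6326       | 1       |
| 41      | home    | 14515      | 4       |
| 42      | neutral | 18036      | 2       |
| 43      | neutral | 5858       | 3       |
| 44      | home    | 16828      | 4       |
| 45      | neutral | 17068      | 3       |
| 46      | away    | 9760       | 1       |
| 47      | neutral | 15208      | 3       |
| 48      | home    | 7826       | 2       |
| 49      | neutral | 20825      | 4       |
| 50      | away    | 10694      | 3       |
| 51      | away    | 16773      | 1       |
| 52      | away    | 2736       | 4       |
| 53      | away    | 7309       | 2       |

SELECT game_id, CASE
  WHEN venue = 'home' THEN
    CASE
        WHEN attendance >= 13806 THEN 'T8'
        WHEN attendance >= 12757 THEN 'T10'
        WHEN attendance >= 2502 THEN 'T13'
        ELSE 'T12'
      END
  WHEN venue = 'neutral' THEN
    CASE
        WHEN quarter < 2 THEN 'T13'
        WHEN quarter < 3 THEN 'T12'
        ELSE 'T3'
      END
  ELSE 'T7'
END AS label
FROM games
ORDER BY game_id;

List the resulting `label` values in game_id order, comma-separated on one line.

T13, T8, T12, T3, T8, T3, T7, T3, T13, T3, T7, T7, T7, T7

game_id=40: venue='neutral' → inner[quarter < 2] → T13
game_id=41: venue='home' → inner[attendance >= 13806] → T8
game_id=42: venue='neutral' → inner[quarter < 3] → T12
game_id=43: venue='neutral' → inner[ELSE] → T3
game_id=44: venue='home' → inner[attendance >= 13806] → T8
game_id=45: venue='neutral' → inner[ELSE] → T3
game_id=46: venue='away' → outer ELSE → T7
game_id=47: venue='neutral' → inner[ELSE] → T3
game_id=48: venue='home' → inner[attendance >= 2502] → T13
game_id=49: venue='neutral' → inner[ELSE] → T3
game_id=50: venue='away' → outer ELSE → T7
game_id=51: venue='away' → outer ELSE → T7
game_id=52: venue='away' → outer ELSE → T7
game_id=53: venue='away' → outer ELSE → T7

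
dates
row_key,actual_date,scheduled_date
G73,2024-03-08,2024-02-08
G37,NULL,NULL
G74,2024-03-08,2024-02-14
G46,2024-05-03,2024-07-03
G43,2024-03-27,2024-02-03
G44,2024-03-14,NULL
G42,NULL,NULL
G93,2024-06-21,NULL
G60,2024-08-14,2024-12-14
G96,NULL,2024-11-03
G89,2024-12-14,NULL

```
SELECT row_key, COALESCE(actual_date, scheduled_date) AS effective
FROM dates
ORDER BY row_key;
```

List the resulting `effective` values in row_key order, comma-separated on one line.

row_key=G37: actual_date=NULL, scheduled_date=NULL (all NULL) → NULL
row_key=G42: actual_date=NULL, scheduled_date=NULL (all NULL) → NULL
row_key=G43: actual_date=2024-03-27 → 2024-03-27
row_key=G44: actual_date=2024-03-14 → 2024-03-14
row_key=G46: actual_date=2024-05-03 → 2024-05-03
row_key=G60: actual_date=2024-08-14 → 2024-08-14
row_key=G73: actual_date=2024-03-08 → 2024-03-08
row_key=G74: actual_date=2024-03-08 → 2024-03-08
row_key=G89: actual_date=2024-12-14 → 2024-12-14
row_key=G93: actual_date=2024-06-21 → 2024-06-21
row_key=G96: actual_date=NULL, scheduled_date=2024-11-03 → 2024-11-03

NULL, NULL, 2024-03-27, 2024-03-14, 2024-05-03, 2024-08-14, 2024-03-08, 2024-03-08, 2024-12-14, 2024-06-21, 2024-11-03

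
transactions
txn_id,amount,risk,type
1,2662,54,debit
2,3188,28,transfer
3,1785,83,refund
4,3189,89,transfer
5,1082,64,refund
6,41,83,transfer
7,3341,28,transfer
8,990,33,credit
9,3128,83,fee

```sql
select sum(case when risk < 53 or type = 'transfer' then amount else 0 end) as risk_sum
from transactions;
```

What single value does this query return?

10749

txn_id=1: ✗
txn_id=2: ✓ → 3188
txn_id=3: ✗
txn_id=4: ✓ → 3189
txn_id=5: ✗
txn_id=6: ✓ → 41
txn_id=7: ✓ → 3341
txn_id=8: ✓ → 990
txn_id=9: ✗
risk_sum = 3188 + 3189 + 41 + 3341 + 990 = 10749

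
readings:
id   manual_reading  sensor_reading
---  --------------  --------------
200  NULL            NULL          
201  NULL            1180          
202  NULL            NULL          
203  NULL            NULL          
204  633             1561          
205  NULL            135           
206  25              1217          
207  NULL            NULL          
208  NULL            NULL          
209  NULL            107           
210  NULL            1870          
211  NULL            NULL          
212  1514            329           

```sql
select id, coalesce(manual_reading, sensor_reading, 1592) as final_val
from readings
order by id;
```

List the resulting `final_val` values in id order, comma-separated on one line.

1592, 1180, 1592, 1592, 633, 135, 25, 1592, 1592, 107, 1870, 1592, 1514

id=200: manual_reading=NULL, sensor_reading=NULL, → literal 1592 → 1592
id=201: manual_reading=NULL, sensor_reading=1180 → 1180
id=202: manual_reading=NULL, sensor_reading=NULL, → literal 1592 → 1592
id=203: manual_reading=NULL, sensor_reading=NULL, → literal 1592 → 1592
id=204: manual_reading=633 → 633
id=205: manual_reading=NULL, sensor_reading=135 → 135
id=206: manual_reading=25 → 25
id=207: manual_reading=NULL, sensor_reading=NULL, → literal 1592 → 1592
id=208: manual_reading=NULL, sensor_reading=NULL, → literal 1592 → 1592
id=209: manual_reading=NULL, sensor_reading=107 → 107
id=210: manual_reading=NULL, sensor_reading=1870 → 1870
id=211: manual_reading=NULL, sensor_reading=NULL, → literal 1592 → 1592
id=212: manual_reading=1514 → 1514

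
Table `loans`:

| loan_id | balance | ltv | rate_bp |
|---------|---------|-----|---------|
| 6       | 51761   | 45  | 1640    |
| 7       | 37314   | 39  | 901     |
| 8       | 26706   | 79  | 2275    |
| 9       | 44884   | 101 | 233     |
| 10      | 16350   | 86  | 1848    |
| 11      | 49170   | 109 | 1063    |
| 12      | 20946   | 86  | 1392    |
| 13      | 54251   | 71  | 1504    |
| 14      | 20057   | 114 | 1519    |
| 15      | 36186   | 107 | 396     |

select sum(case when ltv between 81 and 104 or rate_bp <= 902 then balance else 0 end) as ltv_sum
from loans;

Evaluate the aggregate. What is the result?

loan_id=6: ✗
loan_id=7: ✓ → 37314
loan_id=8: ✗
loan_id=9: ✓ → 44884
loan_id=10: ✓ → 16350
loan_id=11: ✗
loan_id=12: ✓ → 20946
loan_id=13: ✗
loan_id=14: ✗
loan_id=15: ✓ → 36186
ltv_sum = 37314 + 44884 + 16350 + 20946 + 36186 = 155680

155680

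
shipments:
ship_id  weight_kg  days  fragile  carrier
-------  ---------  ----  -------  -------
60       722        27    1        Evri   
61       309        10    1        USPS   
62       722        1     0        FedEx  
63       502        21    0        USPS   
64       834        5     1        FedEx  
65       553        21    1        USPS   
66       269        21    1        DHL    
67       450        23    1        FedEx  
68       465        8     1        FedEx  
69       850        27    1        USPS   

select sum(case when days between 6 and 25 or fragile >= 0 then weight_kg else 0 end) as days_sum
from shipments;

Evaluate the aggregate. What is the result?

ship_id=60: ✓ → 722
ship_id=61: ✓ → 309
ship_id=62: ✓ → 722
ship_id=63: ✓ → 502
ship_id=64: ✓ → 834
ship_id=65: ✓ → 553
ship_id=66: ✓ → 269
ship_id=67: ✓ → 450
ship_id=68: ✓ → 465
ship_id=69: ✓ → 850
days_sum = 722 + 309 + 722 + 502 + 834 + 553 + 269 + 450 + 465 + 850 = 5676

5676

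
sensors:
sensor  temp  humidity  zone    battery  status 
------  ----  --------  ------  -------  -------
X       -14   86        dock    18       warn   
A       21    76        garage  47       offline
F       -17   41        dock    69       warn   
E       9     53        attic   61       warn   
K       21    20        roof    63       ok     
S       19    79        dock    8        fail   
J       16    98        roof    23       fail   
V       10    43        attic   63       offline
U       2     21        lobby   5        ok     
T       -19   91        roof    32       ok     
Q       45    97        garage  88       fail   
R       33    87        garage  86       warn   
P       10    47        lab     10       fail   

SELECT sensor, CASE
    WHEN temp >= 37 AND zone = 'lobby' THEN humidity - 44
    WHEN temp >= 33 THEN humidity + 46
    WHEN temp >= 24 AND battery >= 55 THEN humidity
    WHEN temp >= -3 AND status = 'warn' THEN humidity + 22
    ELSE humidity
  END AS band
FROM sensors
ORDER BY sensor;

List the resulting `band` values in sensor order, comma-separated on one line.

76, 75, 41, 98, 20, 47, 143, 133, 79, 91, 21, 43, 86

sensor=A: ELSE → 76
sensor=E: temp >= -3 AND status = 'warn' → 75
sensor=F: ELSE → 41
sensor=J: ELSE → 98
sensor=K: ELSE → 20
sensor=P: ELSE → 47
sensor=Q: temp >= 33 → 143
sensor=R: temp >= 33 → 133
sensor=S: ELSE → 79
sensor=T: ELSE → 91
sensor=U: ELSE → 21
sensor=V: ELSE → 43
sensor=X: ELSE → 86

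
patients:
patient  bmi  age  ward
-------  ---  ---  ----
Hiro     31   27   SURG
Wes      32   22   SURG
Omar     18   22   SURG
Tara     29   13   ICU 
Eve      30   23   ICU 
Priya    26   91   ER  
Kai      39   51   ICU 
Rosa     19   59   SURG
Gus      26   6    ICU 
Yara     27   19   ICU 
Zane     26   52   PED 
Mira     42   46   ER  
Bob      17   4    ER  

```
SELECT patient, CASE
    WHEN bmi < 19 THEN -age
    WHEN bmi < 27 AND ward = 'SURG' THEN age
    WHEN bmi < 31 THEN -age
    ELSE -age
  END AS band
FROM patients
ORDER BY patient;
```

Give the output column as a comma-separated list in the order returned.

patient=Bob: bmi < 19 → -4
patient=Eve: bmi < 31 → -23
patient=Gus: bmi < 31 → -6
patient=Hiro: ELSE → -27
patient=Kai: ELSE → -51
patient=Mira: ELSE → -46
patient=Omar: bmi < 19 → -22
patient=Priya: bmi < 31 → -91
patient=Rosa: bmi < 27 AND ward = 'SURG' → 59
patient=Tara: bmi < 31 → -13
patient=Wes: ELSE → -22
patient=Yara: bmi < 31 → -19
patient=Zane: bmi < 31 → -52

-4, -23, -6, -27, -51, -46, -22, -91, 59, -13, -22, -19, -52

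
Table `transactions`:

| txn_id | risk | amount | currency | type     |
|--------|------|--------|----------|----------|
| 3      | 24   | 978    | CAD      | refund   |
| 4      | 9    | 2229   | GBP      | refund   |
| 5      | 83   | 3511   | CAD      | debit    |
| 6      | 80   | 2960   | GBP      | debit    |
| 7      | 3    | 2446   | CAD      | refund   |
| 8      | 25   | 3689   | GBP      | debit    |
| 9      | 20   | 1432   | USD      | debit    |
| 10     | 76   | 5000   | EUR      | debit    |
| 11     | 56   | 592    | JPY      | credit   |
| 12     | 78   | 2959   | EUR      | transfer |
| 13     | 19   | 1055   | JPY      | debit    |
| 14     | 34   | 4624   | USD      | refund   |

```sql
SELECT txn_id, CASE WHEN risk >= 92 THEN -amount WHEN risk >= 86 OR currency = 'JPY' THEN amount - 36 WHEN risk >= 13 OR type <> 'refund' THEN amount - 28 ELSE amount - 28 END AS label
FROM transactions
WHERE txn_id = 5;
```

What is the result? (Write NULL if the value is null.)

txn_id = 5: risk=83, amount=3511, currency=CAD, type=debit.
risk >= 92 → false
risk >= 86 OR currency = 'JPY' → false
risk >= 13 OR type <> 'refund' → true → 3483

3483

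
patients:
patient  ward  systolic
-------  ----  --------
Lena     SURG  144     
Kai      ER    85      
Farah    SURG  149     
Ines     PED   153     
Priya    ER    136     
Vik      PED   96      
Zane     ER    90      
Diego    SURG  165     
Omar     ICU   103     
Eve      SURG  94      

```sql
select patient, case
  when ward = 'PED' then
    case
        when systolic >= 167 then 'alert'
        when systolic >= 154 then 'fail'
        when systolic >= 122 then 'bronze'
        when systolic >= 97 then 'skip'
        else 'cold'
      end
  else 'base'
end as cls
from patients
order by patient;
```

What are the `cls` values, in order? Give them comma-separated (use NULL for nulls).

patient=Diego: ward='SURG' → outer ELSE → base
patient=Eve: ward='SURG' → outer ELSE → base
patient=Farah: ward='SURG' → outer ELSE → base
patient=Ines: ward='PED' → inner[systolic >= 122] → bronze
patient=Kai: ward='ER' → outer ELSE → base
patient=Lena: ward='SURG' → outer ELSE → base
patient=Omar: ward='ICU' → outer ELSE → base
patient=Priya: ward='ER' → outer ELSE → base
patient=Vik: ward='PED' → inner[ELSE] → cold
patient=Zane: ward='ER' → outer ELSE → base

base, base, base, bronze, base, base, base, base, cold, base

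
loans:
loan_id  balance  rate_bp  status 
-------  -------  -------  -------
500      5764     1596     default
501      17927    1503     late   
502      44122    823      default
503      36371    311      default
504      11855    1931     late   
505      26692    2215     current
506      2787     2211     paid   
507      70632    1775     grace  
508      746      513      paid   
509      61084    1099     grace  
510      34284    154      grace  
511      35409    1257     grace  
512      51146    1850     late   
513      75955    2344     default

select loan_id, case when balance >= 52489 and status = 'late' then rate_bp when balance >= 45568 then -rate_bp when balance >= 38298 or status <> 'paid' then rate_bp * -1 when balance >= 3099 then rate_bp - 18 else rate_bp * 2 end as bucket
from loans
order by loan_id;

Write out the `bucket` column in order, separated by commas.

-1596, -1503, -823, -311, -1931, -2215, 4422, -1775, 1026, -1099, -154, -1257, -1850, -2344

loan_id=500: balance >= 38298 or status <> 'paid' → -1596
loan_id=501: balance >= 38298 or status <> 'paid' → -1503
loan_id=502: balance >= 38298 or status <> 'paid' → -823
loan_id=503: balance >= 38298 or status <> 'paid' → -311
loan_id=504: balance >= 38298 or status <> 'paid' → -1931
loan_id=505: balance >= 38298 or status <> 'paid' → -2215
loan_id=506: ELSE → 4422
loan_id=507: balance >= 45568 → -1775
loan_id=508: ELSE → 1026
loan_id=509: balance >= 45568 → -1099
loan_id=510: balance >= 38298 or status <> 'paid' → -154
loan_id=511: balance >= 38298 or status <> 'paid' → -1257
loan_id=512: balance >= 45568 → -1850
loan_id=513: balance >= 45568 → -2344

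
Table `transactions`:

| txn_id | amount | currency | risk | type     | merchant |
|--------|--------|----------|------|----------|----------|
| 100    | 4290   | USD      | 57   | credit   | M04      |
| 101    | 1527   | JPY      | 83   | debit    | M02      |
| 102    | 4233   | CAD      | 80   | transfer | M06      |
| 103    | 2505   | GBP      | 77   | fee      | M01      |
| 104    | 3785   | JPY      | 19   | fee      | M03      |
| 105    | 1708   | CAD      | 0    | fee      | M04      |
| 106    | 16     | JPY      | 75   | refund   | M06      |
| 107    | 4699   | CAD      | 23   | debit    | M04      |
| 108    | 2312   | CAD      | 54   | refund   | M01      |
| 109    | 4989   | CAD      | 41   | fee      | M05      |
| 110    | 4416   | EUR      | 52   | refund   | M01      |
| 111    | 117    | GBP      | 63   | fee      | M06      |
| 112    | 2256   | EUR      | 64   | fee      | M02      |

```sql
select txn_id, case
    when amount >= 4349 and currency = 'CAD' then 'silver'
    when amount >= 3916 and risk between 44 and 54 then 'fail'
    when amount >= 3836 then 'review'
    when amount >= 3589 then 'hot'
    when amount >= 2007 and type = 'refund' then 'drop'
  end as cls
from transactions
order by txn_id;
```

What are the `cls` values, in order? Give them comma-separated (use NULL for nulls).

review, NULL, review, NULL, hot, NULL, NULL, silver, drop, silver, fail, NULL, NULL

txn_id=100: amount >= 3836 → review
txn_id=101: (no match → NULL) → NULL
txn_id=102: amount >= 3836 → review
txn_id=103: (no match → NULL) → NULL
txn_id=104: amount >= 3589 → hot
txn_id=105: (no match → NULL) → NULL
txn_id=106: (no match → NULL) → NULL
txn_id=107: amount >= 4349 and currency = 'CAD' → silver
txn_id=108: amount >= 2007 and type = 'refund' → drop
txn_id=109: amount >= 4349 and currency = 'CAD' → silver
txn_id=110: amount >= 3916 and risk between 44 and 54 → fail
txn_id=111: (no match → NULL) → NULL
txn_id=112: (no match → NULL) → NULL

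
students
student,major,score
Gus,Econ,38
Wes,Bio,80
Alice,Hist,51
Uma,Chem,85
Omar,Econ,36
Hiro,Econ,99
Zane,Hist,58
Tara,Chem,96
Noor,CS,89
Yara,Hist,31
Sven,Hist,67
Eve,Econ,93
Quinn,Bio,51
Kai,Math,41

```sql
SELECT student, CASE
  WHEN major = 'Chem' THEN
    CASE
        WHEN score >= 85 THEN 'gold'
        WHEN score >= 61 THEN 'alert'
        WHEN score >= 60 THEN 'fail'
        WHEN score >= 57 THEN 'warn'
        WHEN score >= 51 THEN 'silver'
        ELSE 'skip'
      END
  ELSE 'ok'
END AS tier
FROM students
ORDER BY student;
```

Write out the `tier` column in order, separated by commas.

ok, ok, ok, ok, ok, ok, ok, ok, ok, gold, gold, ok, ok, ok

student=Alice: major='Hist' → outer ELSE → ok
student=Eve: major='Econ' → outer ELSE → ok
student=Gus: major='Econ' → outer ELSE → ok
student=Hiro: major='Econ' → outer ELSE → ok
student=Kai: major='Math' → outer ELSE → ok
student=Noor: major='CS' → outer ELSE → ok
student=Omar: major='Econ' → outer ELSE → ok
student=Quinn: major='Bio' → outer ELSE → ok
student=Sven: major='Hist' → outer ELSE → ok
student=Tara: major='Chem' → inner[score >= 85] → gold
student=Uma: major='Chem' → inner[score >= 85] → gold
student=Wes: major='Bio' → outer ELSE → ok
student=Yara: major='Hist' → outer ELSE → ok
student=Zane: major='Hist' → outer ELSE → ok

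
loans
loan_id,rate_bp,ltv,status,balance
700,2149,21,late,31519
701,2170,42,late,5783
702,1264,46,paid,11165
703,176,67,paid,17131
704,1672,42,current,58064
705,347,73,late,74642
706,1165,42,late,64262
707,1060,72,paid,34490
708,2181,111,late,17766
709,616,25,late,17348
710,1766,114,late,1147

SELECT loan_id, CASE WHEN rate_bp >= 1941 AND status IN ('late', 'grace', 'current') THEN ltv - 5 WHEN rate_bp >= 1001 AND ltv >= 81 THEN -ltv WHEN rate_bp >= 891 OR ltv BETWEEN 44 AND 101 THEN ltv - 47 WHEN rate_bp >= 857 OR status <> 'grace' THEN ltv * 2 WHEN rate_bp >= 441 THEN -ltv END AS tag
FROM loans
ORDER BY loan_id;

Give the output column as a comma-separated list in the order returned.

loan_id=700: rate_bp >= 1941 AND status IN ('late', 'grace', 'current') → 16
loan_id=701: rate_bp >= 1941 AND status IN ('late', 'grace', 'current') → 37
loan_id=702: rate_bp >= 891 OR ltv BETWEEN 44 AND 101 → -1
loan_id=703: rate_bp >= 891 OR ltv BETWEEN 44 AND 101 → 20
loan_id=704: rate_bp >= 891 OR ltv BETWEEN 44 AND 101 → -5
loan_id=705: rate_bp >= 891 OR ltv BETWEEN 44 AND 101 → 26
loan_id=706: rate_bp >= 891 OR ltv BETWEEN 44 AND 101 → -5
loan_id=707: rate_bp >= 891 OR ltv BETWEEN 44 AND 101 → 25
loan_id=708: rate_bp >= 1941 AND status IN ('late', 'grace', 'current') → 106
loan_id=709: rate_bp >= 857 OR status <> 'grace' → 50
loan_id=710: rate_bp >= 1001 AND ltv >= 81 → -114

16, 37, -1, 20, -5, 26, -5, 25, 106, 50, -114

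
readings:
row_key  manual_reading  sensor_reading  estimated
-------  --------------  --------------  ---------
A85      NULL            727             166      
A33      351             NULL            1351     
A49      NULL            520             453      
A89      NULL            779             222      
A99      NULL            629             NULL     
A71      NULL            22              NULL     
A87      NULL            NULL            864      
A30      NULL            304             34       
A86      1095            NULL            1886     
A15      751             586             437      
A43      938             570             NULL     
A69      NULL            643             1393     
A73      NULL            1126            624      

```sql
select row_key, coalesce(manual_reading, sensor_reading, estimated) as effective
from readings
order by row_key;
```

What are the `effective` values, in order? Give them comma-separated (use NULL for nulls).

row_key=A15: manual_reading=751 → 751
row_key=A30: manual_reading=NULL, sensor_reading=304 → 304
row_key=A33: manual_reading=351 → 351
row_key=A43: manual_reading=938 → 938
row_key=A49: manual_reading=NULL, sensor_reading=520 → 520
row_key=A69: manual_reading=NULL, sensor_reading=643 → 643
row_key=A71: manual_reading=NULL, sensor_reading=22 → 22
row_key=A73: manual_reading=NULL, sensor_reading=1126 → 1126
row_key=A85: manual_reading=NULL, sensor_reading=727 → 727
row_key=A86: manual_reading=1095 → 1095
row_key=A87: manual_reading=NULL, sensor_reading=NULL, estimated=864 → 864
row_key=A89: manual_reading=NULL, sensor_reading=779 → 779
row_key=A99: manual_reading=NULL, sensor_reading=629 → 629

751, 304, 351, 938, 520, 643, 22, 1126, 727, 1095, 864, 779, 629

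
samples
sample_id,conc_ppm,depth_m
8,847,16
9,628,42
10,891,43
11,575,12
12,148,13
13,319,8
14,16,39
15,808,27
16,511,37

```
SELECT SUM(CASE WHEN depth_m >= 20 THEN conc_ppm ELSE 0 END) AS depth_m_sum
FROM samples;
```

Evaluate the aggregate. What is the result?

sample_id=8: ✗
sample_id=9: ✓ → 628
sample_id=10: ✓ → 891
sample_id=11: ✗
sample_id=12: ✗
sample_id=13: ✗
sample_id=14: ✓ → 16
sample_id=15: ✓ → 808
sample_id=16: ✓ → 511
depth_m_sum = 628 + 891 + 16 + 808 + 511 = 2854

2854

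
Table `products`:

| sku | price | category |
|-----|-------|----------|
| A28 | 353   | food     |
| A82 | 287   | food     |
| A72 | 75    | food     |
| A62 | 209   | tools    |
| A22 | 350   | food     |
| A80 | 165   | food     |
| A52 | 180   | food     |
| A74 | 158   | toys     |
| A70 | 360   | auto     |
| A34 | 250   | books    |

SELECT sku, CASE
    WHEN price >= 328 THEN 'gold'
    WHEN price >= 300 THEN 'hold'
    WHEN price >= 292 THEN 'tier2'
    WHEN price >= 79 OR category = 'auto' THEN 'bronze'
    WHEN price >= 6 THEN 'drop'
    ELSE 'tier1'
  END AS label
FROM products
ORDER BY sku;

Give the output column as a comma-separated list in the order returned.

sku=A22: price >= 328 → gold
sku=A28: price >= 328 → gold
sku=A34: price >= 79 OR category = 'auto' → bronze
sku=A52: price >= 79 OR category = 'auto' → bronze
sku=A62: price >= 79 OR category = 'auto' → bronze
sku=A70: price >= 328 → gold
sku=A72: price >= 6 → drop
sku=A74: price >= 79 OR category = 'auto' → bronze
sku=A80: price >= 79 OR category = 'auto' → bronze
sku=A82: price >= 79 OR category = 'auto' → bronze

gold, gold, bronze, bronze, bronze, gold, drop, bronze, bronze, bronze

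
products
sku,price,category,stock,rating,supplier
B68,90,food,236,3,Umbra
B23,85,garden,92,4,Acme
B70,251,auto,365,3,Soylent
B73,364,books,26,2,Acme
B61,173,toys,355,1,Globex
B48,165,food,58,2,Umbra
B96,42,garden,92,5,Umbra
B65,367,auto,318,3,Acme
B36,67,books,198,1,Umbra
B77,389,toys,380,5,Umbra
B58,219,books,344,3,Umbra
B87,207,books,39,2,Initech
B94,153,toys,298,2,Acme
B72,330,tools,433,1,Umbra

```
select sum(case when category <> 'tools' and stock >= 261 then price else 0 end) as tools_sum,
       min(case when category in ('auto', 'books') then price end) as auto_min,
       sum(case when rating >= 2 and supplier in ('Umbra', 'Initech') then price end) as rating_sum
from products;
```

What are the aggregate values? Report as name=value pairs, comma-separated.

[tools_sum: category <> 'tools' and stock >= 261]
sku=B68: ✗
sku=B23: ✗
sku=B70: ✓ → 251
sku=B73: ✗
sku=B61: ✓ → 173
sku=B48: ✗
sku=B96: ✗
sku=B65: ✓ → 367
sku=B36: ✗
sku=B77: ✓ → 389
sku=B58: ✓ → 219
sku=B87: ✗
sku=B94: ✓ → 153
sku=B72: ✗
tools_sum = 251 + 173 + 367 + 389 + 219 + 153 = 1552
—
[auto_min: category in ('auto', 'books')]
sku=B68: ✗
sku=B23: ✗
sku=B70: ✓ → 251
sku=B73: ✓ → 364
sku=B61: ✗
sku=B48: ✗
sku=B96: ✗
sku=B65: ✓ → 367
sku=B36: ✓ → 67
sku=B77: ✗
sku=B58: ✓ → 219
sku=B87: ✓ → 207
sku=B94: ✗
sku=B72: ✗
auto_min = MIN(251, 364, 367, 67, 219, 207) = 67
—
[rating_sum: rating >= 2 and supplier in ('Umbra', 'Initech')]
sku=B68: ✓ → 90
sku=B23: ✗
sku=B70: ✗
sku=B73: ✗
sku=B61: ✗
sku=B48: ✓ → 165
sku=B96: ✓ → 42
sku=B65: ✗
sku=B36: ✗
sku=B77: ✓ → 389
sku=B58: ✓ → 219
sku=B87: ✓ → 207
sku=B94: ✗
sku=B72: ✗
rating_sum = 90 + 165 + 42 + 389 + 219 + 207 = 1112

tools_sum=1552, auto_min=67, rating_sum=1112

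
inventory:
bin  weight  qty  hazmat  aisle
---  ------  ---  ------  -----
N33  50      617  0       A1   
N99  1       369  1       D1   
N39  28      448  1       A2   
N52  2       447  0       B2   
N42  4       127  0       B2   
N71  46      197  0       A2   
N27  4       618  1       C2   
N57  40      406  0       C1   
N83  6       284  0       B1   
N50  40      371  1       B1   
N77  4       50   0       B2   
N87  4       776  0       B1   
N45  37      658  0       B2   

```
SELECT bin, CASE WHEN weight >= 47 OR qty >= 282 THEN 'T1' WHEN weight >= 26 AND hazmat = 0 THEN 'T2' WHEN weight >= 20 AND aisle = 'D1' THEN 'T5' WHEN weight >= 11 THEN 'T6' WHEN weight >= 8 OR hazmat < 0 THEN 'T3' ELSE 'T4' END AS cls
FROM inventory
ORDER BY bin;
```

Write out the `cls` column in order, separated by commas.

bin=N27: weight >= 47 OR qty >= 282 → T1
bin=N33: weight >= 47 OR qty >= 282 → T1
bin=N39: weight >= 47 OR qty >= 282 → T1
bin=N42: ELSE → T4
bin=N45: weight >= 47 OR qty >= 282 → T1
bin=N50: weight >= 47 OR qty >= 282 → T1
bin=N52: weight >= 47 OR qty >= 282 → T1
bin=N57: weight >= 47 OR qty >= 282 → T1
bin=N71: weight >= 26 AND hazmat = 0 → T2
bin=N77: ELSE → T4
bin=N83: weight >= 47 OR qty >= 282 → T1
bin=N87: weight >= 47 OR qty >= 282 → T1
bin=N99: weight >= 47 OR qty >= 282 → T1

T1, T1, T1, T4, T1, T1, T1, T1, T2, T4, T1, T1, T1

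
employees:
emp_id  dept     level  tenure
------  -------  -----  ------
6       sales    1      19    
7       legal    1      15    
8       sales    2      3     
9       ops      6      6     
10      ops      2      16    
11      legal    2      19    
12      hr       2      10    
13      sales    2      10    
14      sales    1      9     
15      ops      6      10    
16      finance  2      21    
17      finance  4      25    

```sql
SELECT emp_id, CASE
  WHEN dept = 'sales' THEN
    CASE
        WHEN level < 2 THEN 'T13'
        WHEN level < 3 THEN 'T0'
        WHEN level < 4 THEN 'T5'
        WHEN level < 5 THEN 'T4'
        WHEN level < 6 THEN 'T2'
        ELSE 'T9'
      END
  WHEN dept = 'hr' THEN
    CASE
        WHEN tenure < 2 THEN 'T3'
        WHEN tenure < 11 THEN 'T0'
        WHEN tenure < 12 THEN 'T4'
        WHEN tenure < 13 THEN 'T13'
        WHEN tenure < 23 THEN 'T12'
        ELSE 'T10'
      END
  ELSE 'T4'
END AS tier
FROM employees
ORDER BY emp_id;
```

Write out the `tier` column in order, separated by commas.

emp_id=6: dept='sales' → inner[level < 2] → T13
emp_id=7: dept='legal' → outer ELSE → T4
emp_id=8: dept='sales' → inner[level < 3] → T0
emp_id=9: dept='ops' → outer ELSE → T4
emp_id=10: dept='ops' → outer ELSE → T4
emp_id=11: dept='legal' → outer ELSE → T4
emp_id=12: dept='hr' → inner[tenure < 11] → T0
emp_id=13: dept='sales' → inner[level < 3] → T0
emp_id=14: dept='sales' → inner[level < 2] → T13
emp_id=15: dept='ops' → outer ELSE → T4
emp_id=16: dept='finance' → outer ELSE → T4
emp_id=17: dept='finance' → outer ELSE → T4

T13, T4, T0, T4, T4, T4, T0, T0, T13, T4, T4, T4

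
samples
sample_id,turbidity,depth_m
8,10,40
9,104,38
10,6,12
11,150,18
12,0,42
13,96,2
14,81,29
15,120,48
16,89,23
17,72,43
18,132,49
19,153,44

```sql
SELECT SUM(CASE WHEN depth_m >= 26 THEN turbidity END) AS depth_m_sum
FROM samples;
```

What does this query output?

672

sample_id=8: ✓ → 10
sample_id=9: ✓ → 104
sample_id=10: ✗
sample_id=11: ✗
sample_id=12: ✓ → 0
sample_id=13: ✗
sample_id=14: ✓ → 81
sample_id=15: ✓ → 120
sample_id=16: ✗
sample_id=17: ✓ → 72
sample_id=18: ✓ → 132
sample_id=19: ✓ → 153
depth_m_sum = 10 + 104 + 81 + 120 + 72 + 132 + 153 = 672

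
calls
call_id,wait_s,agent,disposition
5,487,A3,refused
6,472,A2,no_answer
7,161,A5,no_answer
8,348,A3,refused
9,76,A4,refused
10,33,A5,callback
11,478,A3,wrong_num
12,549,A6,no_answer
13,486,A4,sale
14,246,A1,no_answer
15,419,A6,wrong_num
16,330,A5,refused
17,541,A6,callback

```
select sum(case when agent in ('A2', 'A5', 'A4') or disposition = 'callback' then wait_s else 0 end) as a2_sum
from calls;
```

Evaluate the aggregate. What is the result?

2099

call_id=5: ✗
call_id=6: ✓ → 472
call_id=7: ✓ → 161
call_id=8: ✗
call_id=9: ✓ → 76
call_id=10: ✓ → 33
call_id=11: ✗
call_id=12: ✗
call_id=13: ✓ → 486
call_id=14: ✗
call_id=15: ✗
call_id=16: ✓ → 330
call_id=17: ✓ → 541
a2_sum = 472 + 161 + 76 + 33 + 486 + 330 + 541 = 2099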